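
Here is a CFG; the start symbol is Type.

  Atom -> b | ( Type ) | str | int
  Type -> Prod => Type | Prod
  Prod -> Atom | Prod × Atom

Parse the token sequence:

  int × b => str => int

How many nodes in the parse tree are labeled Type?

[Type [Prod [Prod [Atom int]] × [Atom b]] => [Type [Prod [Atom str]] => [Type [Prod [Atom int]]]]]

3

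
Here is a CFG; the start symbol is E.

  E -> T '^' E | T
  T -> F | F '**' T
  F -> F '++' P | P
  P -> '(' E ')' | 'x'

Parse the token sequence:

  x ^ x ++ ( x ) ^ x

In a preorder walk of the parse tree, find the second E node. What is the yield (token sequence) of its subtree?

[E [T [F [P x]]] ^ [E [T [F [F [P x]] ++ [P ( [E [T [F [P x]]]] )]]] ^ [E [T [F [P x]]]]]]

x ++ ( x ) ^ x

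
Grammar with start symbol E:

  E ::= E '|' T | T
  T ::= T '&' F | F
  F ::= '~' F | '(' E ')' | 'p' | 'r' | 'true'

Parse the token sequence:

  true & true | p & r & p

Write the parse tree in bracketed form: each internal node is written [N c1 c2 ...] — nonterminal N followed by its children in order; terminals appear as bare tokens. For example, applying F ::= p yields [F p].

E
E | T
T | T
T & F | T
F & F | T
true & F | T
true & true | T
true & true | T & F
true & true | T & F & F
true & true | F & F & F
true & true | p & F & F
true & true | p & r & F
true & true | p & r & p

[E [E [T [T [F true]] & [F true]]] | [T [T [T [F p]] & [F r]] & [F p]]]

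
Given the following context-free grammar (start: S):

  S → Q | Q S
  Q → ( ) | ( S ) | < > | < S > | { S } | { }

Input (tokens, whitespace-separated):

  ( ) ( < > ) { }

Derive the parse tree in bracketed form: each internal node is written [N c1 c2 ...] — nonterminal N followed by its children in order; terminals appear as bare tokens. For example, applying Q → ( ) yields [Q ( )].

S
Q S
( ) S
( ) Q S
( ) ( S ) S
( ) ( Q ) S
( ) ( < > ) S
( ) ( < > ) Q
( ) ( < > ) { }

[S [Q ( )] [S [Q ( [S [Q < >]] )] [S [Q { }]]]]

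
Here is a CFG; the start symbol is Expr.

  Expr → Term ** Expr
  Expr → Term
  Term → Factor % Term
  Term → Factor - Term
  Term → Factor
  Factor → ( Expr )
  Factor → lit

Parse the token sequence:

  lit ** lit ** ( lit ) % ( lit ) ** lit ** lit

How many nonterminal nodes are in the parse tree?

[Expr [Term [Factor lit]] ** [Expr [Term [Factor lit]] ** [Expr [Term [Factor ( [Expr [Term [Factor lit]]] )] % [Term [Factor ( [Expr [Term [Factor lit]]] )]]] ** [Expr [Term [Factor lit]] ** [Expr [Term [Factor lit]]]]]]]

23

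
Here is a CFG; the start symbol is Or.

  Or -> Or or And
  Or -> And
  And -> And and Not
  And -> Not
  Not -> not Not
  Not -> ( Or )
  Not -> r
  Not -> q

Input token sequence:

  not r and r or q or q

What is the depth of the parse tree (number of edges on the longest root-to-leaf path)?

7

[Or [Or [Or [And [And [Not not [Not r]]] and [Not r]]] or [And [Not q]]] or [And [Not q]]]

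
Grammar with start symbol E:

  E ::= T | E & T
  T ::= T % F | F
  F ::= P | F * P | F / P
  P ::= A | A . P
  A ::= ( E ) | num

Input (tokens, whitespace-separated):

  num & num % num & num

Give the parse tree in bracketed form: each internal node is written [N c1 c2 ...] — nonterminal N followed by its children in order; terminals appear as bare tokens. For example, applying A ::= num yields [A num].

[E [E [E [T [F [P [A num]]]]] & [T [T [F [P [A num]]]] % [F [P [A num]]]]] & [T [F [P [A num]]]]]

E
E & T
E & T & T
T & T & T
F & T & T
P & T & T
A & T & T
num & T & T
num & T % F & T
num & F % F & T
num & P % F & T
num & A % F & T
num & num % F & T
num & num % P & T
num & num % A & T
num & num % num & T
num & num % num & F
num & num % num & P
num & num % num & A
num & num % num & num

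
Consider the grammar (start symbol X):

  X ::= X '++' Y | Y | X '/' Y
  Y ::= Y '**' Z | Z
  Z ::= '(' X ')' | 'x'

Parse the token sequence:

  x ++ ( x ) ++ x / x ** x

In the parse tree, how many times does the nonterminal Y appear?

[X [X [X [X [Y [Z x]]] ++ [Y [Z ( [X [Y [Z x]]] )]]] ++ [Y [Z x]]] / [Y [Y [Z x]] ** [Z x]]]

6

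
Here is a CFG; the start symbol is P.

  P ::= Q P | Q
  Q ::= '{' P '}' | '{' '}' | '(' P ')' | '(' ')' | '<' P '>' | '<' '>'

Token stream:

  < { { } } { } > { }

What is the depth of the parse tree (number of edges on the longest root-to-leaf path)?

6

[P [Q < [P [Q { [P [Q { }]] }] [P [Q { }]]] >] [P [Q { }]]]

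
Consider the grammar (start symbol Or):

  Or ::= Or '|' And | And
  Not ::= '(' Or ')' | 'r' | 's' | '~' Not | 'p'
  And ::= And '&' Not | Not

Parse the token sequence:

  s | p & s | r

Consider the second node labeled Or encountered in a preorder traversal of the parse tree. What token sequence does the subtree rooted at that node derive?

s | p & s

[Or [Or [Or [And [Not s]]] | [And [And [Not p]] & [Not s]]] | [And [Not r]]]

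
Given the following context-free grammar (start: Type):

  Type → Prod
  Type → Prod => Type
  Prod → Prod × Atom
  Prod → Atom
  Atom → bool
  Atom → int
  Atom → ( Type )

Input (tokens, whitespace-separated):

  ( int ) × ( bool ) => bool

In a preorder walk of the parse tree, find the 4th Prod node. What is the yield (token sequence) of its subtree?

[Type [Prod [Prod [Atom ( [Type [Prod [Atom int]]] )]] × [Atom ( [Type [Prod [Atom bool]]] )]] => [Type [Prod [Atom bool]]]]

bool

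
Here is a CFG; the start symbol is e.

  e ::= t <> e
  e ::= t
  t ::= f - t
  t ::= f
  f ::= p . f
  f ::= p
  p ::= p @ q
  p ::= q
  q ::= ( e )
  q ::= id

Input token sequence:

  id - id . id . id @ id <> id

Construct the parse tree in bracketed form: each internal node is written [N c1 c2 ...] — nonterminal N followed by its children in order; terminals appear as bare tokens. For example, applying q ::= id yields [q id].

[e [t [f [p [q id]]] - [t [f [p [q id]] . [f [p [q id]] . [f [p [p [q id]] @ [q id]]]]]]] <> [e [t [f [p [q id]]]]]]

e
t <> e
f - t <> e
p - t <> e
q - t <> e
id - t <> e
id - f <> e
id - p . f <> e
id - q . f <> e
id - id . f <> e
id - id . p . f <> e
id - id . q . f <> e
id - id . id . f <> e
id - id . id . p <> e
id - id . id . p @ q <> e
id - id . id . q @ q <> e
id - id . id . id @ q <> e
id - id . id . id @ id <> e
id - id . id . id @ id <> t
id - id . id . id @ id <> f
id - id . id . id @ id <> p
id - id . id . id @ id <> q
id - id . id . id @ id <> id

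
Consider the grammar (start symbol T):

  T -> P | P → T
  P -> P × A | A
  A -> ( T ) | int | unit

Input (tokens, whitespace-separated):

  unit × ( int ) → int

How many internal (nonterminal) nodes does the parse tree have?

[T [P [P [A unit]] × [A ( [T [P [A int]]] )]] → [T [P [A int]]]]

11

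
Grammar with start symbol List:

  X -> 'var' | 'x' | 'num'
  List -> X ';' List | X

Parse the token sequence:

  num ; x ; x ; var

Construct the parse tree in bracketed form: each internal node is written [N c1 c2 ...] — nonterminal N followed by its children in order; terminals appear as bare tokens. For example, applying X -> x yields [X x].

[List [X num] ; [List [X x] ; [List [X x] ; [List [X var]]]]]

List
X ; List
num ; List
num ; X ; List
num ; x ; List
num ; x ; X ; List
num ; x ; x ; List
num ; x ; x ; X
num ; x ; x ; var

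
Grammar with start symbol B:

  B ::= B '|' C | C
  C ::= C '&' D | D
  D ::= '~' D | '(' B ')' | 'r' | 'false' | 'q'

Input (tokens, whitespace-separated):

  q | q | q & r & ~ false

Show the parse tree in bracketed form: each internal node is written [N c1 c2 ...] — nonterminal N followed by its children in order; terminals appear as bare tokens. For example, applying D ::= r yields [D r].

B
B | C
B | C | C
C | C | C
D | C | C
q | C | C
q | D | C
q | q | C
q | q | C & D
q | q | C & D & D
q | q | D & D & D
q | q | q & D & D
q | q | q & r & D
q | q | q & r & ~ D
q | q | q & r & ~ false

[B [B [B [C [D q]]] | [C [D q]]] | [C [C [C [D q]] & [D r]] & [D ~ [D false]]]]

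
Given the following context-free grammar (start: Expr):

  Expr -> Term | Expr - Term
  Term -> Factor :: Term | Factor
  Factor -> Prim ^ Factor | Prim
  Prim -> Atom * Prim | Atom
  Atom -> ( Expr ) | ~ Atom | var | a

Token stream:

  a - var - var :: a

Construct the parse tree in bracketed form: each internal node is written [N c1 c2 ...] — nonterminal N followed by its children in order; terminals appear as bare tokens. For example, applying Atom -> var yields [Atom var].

Expr
Expr - Term
Expr - Term - Term
Term - Term - Term
Factor - Term - Term
Prim - Term - Term
Atom - Term - Term
a - Term - Term
a - Factor - Term
a - Prim - Term
a - Atom - Term
a - var - Term
a - var - Factor :: Term
a - var - Prim :: Term
a - var - Atom :: Term
a - var - var :: Term
a - var - var :: Factor
a - var - var :: Prim
a - var - var :: Atom
a - var - var :: a

[Expr [Expr [Expr [Term [Factor [Prim [Atom a]]]]] - [Term [Factor [Prim [Atom var]]]]] - [Term [Factor [Prim [Atom var]]] :: [Term [Factor [Prim [Atom a]]]]]]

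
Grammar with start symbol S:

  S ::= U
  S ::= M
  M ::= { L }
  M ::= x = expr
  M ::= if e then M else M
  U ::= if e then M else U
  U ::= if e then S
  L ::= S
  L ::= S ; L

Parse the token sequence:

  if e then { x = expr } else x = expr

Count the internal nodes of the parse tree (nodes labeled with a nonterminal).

7

[S [M if e then [M { [L [S [M x = expr]]] }] else [M x = expr]]]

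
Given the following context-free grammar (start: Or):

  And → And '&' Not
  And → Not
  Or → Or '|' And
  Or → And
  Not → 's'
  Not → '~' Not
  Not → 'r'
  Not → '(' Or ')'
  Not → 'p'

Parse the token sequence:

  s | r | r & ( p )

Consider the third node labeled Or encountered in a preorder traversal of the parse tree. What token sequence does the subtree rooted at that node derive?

s

[Or [Or [Or [And [Not s]]] | [And [Not r]]] | [And [And [Not r]] & [Not ( [Or [And [Not p]]] )]]]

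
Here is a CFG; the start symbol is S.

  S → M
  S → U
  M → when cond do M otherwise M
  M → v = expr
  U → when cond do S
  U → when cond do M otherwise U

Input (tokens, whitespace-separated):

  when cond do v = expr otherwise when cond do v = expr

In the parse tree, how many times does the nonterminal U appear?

2

[S [U when cond do [M v = expr] otherwise [U when cond do [S [M v = expr]]]]]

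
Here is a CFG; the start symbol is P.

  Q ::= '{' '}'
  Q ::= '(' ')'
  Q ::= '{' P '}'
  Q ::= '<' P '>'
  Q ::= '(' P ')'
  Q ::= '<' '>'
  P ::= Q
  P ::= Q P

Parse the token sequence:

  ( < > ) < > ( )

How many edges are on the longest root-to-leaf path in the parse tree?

4

[P [Q ( [P [Q < >]] )] [P [Q < >] [P [Q ( )]]]]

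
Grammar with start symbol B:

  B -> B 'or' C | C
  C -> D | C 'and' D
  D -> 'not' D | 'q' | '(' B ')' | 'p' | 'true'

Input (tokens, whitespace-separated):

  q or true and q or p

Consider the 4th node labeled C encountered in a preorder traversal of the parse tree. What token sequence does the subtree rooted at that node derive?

p

[B [B [B [C [D q]]] or [C [C [D true]] and [D q]]] or [C [D p]]]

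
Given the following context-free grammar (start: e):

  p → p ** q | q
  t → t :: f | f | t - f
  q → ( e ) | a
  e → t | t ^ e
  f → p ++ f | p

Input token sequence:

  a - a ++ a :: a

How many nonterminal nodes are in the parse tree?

16

[e [t [t [t [f [p [q a]]]] - [f [p [q a]] ++ [f [p [q a]]]]] :: [f [p [q a]]]]]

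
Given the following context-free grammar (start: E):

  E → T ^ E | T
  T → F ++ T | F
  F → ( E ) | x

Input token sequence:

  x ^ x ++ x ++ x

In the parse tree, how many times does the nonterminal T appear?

[E [T [F x]] ^ [E [T [F x] ++ [T [F x] ++ [T [F x]]]]]]

4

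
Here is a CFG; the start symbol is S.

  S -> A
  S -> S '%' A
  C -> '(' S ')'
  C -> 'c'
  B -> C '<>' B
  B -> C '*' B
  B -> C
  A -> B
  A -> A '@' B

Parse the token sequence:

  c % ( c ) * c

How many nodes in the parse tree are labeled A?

3

[S [S [A [B [C c]]]] % [A [B [C ( [S [A [B [C c]]]] )] * [B [C c]]]]]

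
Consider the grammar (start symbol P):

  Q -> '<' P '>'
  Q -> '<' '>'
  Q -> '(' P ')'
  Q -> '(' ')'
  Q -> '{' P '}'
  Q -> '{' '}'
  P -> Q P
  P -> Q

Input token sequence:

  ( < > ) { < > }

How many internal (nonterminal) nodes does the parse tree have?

8

[P [Q ( [P [Q < >]] )] [P [Q { [P [Q < >]] }]]]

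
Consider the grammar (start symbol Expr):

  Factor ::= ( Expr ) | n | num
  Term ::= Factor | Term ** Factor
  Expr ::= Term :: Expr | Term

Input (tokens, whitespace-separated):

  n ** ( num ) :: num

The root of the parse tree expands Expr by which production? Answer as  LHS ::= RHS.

[Expr [Term [Term [Factor n]] ** [Factor ( [Expr [Term [Factor num]]] )]] :: [Expr [Term [Factor num]]]]

Expr ::= Term :: Expr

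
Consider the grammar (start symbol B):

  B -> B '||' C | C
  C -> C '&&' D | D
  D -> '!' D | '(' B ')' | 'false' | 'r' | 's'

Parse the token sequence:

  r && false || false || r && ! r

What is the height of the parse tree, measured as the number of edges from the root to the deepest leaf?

[B [B [B [C [C [D r]] && [D false]]] || [C [D false]]] || [C [C [D r]] && [D ! [D r]]]]

6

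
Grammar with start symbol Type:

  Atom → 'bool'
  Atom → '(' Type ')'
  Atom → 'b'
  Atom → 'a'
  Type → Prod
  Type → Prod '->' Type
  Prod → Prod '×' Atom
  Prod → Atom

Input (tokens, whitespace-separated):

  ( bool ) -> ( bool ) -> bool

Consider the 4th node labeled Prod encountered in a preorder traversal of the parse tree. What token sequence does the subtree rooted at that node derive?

bool

[Type [Prod [Atom ( [Type [Prod [Atom bool]]] )]] -> [Type [Prod [Atom ( [Type [Prod [Atom bool]]] )]] -> [Type [Prod [Atom bool]]]]]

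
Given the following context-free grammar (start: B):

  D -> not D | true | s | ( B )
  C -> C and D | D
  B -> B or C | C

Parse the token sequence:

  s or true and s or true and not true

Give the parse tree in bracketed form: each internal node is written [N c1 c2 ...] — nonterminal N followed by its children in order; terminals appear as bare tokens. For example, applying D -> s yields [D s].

B
B or C
B or C or C
C or C or C
D or C or C
s or C or C
s or C and D or C
s or D and D or C
s or true and D or C
s or true and s or C
s or true and s or C and D
s or true and s or D and D
s or true and s or true and D
s or true and s or true and not D
s or true and s or true and not true

[B [B [B [C [D s]]] or [C [C [D true]] and [D s]]] or [C [C [D true]] and [D not [D true]]]]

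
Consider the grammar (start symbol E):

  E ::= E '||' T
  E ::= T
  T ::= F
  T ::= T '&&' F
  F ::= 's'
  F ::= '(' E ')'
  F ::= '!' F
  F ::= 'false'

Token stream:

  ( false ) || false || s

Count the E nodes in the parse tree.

[E [E [E [T [F ( [E [T [F false]]] )]]] || [T [F false]]] || [T [F s]]]

4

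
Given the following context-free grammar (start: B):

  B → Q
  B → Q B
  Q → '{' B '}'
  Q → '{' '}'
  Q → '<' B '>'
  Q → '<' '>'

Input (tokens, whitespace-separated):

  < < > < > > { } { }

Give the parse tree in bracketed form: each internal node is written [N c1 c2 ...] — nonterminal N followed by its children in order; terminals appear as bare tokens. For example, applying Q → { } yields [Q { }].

[B [Q < [B [Q < >] [B [Q < >]]] >] [B [Q { }] [B [Q { }]]]]

B
Q B
< B > B
< Q B > B
< < > B > B
< < > Q > B
< < > < > > B
< < > < > > Q B
< < > < > > { } B
< < > < > > { } Q
< < > < > > { } { }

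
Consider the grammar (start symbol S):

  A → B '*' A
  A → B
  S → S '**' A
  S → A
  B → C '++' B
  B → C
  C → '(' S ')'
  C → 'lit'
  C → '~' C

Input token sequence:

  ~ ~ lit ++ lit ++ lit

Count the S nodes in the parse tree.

[S [A [B [C ~ [C ~ [C lit]]] ++ [B [C lit] ++ [B [C lit]]]]]]

1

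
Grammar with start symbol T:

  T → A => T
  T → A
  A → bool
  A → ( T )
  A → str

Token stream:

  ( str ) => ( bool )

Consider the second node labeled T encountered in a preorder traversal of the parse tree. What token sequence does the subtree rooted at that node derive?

[T [A ( [T [A str]] )] => [T [A ( [T [A bool]] )]]]

str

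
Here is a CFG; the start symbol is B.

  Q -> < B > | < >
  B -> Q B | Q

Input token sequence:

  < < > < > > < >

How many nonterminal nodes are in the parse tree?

8

[B [Q < [B [Q < >] [B [Q < >]]] >] [B [Q < >]]]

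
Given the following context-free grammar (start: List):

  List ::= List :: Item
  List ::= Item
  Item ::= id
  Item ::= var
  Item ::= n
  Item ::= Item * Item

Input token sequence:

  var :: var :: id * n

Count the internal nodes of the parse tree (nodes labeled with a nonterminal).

[List [List [List [Item var]] :: [Item var]] :: [Item [Item id] * [Item n]]]

8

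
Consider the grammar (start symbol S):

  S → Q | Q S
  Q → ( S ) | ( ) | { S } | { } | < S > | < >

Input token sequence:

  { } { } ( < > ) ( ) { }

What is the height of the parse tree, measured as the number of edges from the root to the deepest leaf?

[S [Q { }] [S [Q { }] [S [Q ( [S [Q < >]] )] [S [Q ( )] [S [Q { }]]]]]]

6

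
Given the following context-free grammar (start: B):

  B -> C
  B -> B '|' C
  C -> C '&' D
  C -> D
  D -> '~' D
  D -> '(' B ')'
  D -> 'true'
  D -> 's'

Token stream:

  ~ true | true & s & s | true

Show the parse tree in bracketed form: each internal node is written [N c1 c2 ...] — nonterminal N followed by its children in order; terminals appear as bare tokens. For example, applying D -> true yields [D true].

[B [B [B [C [D ~ [D true]]]] | [C [C [C [D true]] & [D s]] & [D s]]] | [C [D true]]]

B
B | C
B | C | C
C | C | C
D | C | C
~ D | C | C
~ true | C | C
~ true | C & D | C
~ true | C & D & D | C
~ true | D & D & D | C
~ true | true & D & D | C
~ true | true & s & D | C
~ true | true & s & s | C
~ true | true & s & s | D
~ true | true & s & s | true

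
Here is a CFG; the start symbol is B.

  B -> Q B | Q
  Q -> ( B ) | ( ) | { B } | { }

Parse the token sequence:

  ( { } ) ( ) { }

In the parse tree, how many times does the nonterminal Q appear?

4

[B [Q ( [B [Q { }]] )] [B [Q ( )] [B [Q { }]]]]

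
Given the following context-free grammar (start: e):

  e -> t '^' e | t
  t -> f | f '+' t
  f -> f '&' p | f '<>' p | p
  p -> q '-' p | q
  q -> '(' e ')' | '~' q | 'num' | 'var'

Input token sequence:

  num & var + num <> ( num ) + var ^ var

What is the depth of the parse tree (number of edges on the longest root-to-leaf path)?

11

[e [t [f [f [p [q num]]] & [p [q var]]] + [t [f [f [p [q num]]] <> [p [q ( [e [t [f [p [q num]]]]] )]]] + [t [f [p [q var]]]]]] ^ [e [t [f [p [q var]]]]]]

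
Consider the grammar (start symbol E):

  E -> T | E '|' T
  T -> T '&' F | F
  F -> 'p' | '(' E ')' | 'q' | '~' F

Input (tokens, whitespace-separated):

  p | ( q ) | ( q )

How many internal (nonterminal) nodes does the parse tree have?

[E [E [E [T [F p]]] | [T [F ( [E [T [F q]]] )]]] | [T [F ( [E [T [F q]]] )]]]

15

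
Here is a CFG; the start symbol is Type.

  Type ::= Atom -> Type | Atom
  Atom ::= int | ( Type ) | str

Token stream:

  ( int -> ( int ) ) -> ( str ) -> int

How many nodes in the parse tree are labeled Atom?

7

[Type [Atom ( [Type [Atom int] -> [Type [Atom ( [Type [Atom int]] )]]] )] -> [Type [Atom ( [Type [Atom str]] )] -> [Type [Atom int]]]]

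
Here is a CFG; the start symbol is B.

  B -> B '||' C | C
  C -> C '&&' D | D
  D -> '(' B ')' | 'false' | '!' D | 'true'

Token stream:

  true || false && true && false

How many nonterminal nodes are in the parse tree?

10

[B [B [C [D true]]] || [C [C [C [D false]] && [D true]] && [D false]]]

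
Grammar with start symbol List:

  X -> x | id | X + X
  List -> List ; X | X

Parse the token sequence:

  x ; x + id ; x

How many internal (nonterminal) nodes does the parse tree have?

8

[List [List [List [X x]] ; [X [X x] + [X id]]] ; [X x]]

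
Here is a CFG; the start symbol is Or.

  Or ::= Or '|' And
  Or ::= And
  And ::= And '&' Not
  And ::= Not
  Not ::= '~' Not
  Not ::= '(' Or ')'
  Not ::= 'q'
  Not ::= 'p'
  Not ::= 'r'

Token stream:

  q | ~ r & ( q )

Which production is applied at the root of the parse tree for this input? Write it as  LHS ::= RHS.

[Or [Or [And [Not q]]] | [And [And [Not ~ [Not r]]] & [Not ( [Or [And [Not q]]] )]]]

Or ::= Or '|' And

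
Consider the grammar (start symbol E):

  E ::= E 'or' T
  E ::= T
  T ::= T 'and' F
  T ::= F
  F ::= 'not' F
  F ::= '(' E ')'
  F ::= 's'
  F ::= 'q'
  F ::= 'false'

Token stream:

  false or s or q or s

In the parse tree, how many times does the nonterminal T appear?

4

[E [E [E [E [T [F false]]] or [T [F s]]] or [T [F q]]] or [T [F s]]]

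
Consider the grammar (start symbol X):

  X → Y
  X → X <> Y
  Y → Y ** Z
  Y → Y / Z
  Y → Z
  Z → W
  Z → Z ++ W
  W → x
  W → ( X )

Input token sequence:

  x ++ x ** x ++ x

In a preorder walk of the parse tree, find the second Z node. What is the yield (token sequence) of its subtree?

x

[X [Y [Y [Z [Z [W x]] ++ [W x]]] ** [Z [Z [W x]] ++ [W x]]]]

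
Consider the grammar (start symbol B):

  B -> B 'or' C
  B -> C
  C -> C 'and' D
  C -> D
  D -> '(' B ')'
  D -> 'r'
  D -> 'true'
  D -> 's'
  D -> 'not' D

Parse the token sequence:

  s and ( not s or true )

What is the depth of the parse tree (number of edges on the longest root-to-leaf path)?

[B [C [C [D s]] and [D ( [B [B [C [D not [D s]]]] or [C [D true]]] )]]]

8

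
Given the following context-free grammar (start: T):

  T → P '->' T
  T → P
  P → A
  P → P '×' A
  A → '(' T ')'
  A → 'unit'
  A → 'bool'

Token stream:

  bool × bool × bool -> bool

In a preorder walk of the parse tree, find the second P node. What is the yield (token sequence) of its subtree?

bool × bool

[T [P [P [P [A bool]] × [A bool]] × [A bool]] -> [T [P [A bool]]]]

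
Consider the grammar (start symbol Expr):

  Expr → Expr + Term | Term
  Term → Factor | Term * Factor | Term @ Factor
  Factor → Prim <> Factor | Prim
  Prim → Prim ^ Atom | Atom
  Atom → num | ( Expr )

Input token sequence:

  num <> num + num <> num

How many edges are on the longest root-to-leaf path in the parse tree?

7

[Expr [Expr [Term [Factor [Prim [Atom num]] <> [Factor [Prim [Atom num]]]]]] + [Term [Factor [Prim [Atom num]] <> [Factor [Prim [Atom num]]]]]]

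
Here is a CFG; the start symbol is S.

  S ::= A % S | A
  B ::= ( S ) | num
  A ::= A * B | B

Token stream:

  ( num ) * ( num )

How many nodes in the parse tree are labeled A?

[S [A [A [B ( [S [A [B num]]] )]] * [B ( [S [A [B num]]] )]]]

4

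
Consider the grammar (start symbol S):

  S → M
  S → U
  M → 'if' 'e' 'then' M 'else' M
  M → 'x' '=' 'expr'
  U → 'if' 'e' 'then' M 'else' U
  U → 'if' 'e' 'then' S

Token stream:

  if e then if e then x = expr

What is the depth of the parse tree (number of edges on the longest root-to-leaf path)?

6

[S [U if e then [S [U if e then [S [M x = expr]]]]]]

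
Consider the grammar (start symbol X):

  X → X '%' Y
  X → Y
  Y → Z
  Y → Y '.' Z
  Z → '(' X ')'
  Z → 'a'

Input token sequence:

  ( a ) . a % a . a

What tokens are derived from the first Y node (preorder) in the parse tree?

[X [X [Y [Y [Z ( [X [Y [Z a]]] )]] . [Z a]]] % [Y [Y [Z a]] . [Z a]]]

( a ) . a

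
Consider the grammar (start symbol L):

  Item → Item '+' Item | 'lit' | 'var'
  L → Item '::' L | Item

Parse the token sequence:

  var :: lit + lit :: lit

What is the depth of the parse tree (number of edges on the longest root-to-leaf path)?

[L [Item var] :: [L [Item [Item lit] + [Item lit]] :: [L [Item lit]]]]

4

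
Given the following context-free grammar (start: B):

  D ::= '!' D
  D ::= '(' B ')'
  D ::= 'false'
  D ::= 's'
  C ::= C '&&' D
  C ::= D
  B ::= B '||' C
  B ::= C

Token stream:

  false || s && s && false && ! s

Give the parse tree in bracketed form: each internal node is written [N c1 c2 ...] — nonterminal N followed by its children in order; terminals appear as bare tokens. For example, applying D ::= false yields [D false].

[B [B [C [D false]]] || [C [C [C [C [D s]] && [D s]] && [D false]] && [D ! [D s]]]]

B
B || C
C || C
D || C
false || C
false || C && D
false || C && D && D
false || C && D && D && D
false || D && D && D && D
false || s && D && D && D
false || s && s && D && D
false || s && s && false && D
false || s && s && false && ! D
false || s && s && false && ! s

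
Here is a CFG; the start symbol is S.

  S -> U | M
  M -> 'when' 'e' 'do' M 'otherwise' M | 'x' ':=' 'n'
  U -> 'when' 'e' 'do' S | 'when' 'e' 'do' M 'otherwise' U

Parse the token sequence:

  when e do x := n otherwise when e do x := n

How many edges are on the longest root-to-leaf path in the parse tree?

[S [U when e do [M x := n] otherwise [U when e do [S [M x := n]]]]]

5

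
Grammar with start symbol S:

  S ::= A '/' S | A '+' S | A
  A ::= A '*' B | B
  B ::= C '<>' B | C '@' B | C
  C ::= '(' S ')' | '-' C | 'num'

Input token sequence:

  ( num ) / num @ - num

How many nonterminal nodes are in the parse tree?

[S [A [B [C ( [S [A [B [C num]]]] )]]] / [S [A [B [C num] @ [B [C - [C num]]]]]]]

15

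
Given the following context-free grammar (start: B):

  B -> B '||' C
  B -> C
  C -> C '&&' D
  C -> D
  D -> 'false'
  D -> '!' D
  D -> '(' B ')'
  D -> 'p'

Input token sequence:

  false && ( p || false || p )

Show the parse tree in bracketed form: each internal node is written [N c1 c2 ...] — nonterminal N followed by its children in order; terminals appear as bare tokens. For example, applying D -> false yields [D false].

B
C
C && D
D && D
false && D
false && ( B )
false && ( B || C )
false && ( B || C || C )
false && ( C || C || C )
false && ( D || C || C )
false && ( p || C || C )
false && ( p || D || C )
false && ( p || false || C )
false && ( p || false || D )
false && ( p || false || p )

[B [C [C [D false]] && [D ( [B [B [B [C [D p]]] || [C [D false]]] || [C [D p]]] )]]]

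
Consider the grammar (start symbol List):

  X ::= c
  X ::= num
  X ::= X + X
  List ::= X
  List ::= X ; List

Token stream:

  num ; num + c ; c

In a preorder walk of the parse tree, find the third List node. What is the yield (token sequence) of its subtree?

[List [X num] ; [List [X [X num] + [X c]] ; [List [X c]]]]

c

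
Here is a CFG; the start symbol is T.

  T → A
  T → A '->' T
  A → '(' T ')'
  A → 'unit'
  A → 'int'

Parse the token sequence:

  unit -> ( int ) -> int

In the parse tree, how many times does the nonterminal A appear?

[T [A unit] -> [T [A ( [T [A int]] )] -> [T [A int]]]]

4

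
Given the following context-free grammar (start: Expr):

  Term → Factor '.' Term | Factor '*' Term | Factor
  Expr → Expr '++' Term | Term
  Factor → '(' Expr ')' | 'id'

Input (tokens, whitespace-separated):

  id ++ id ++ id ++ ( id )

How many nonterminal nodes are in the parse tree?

15

[Expr [Expr [Expr [Expr [Term [Factor id]]] ++ [Term [Factor id]]] ++ [Term [Factor id]]] ++ [Term [Factor ( [Expr [Term [Factor id]]] )]]]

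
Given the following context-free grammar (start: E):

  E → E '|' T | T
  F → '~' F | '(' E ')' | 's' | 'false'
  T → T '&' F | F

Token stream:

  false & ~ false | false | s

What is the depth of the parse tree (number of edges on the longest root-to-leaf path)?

[E [E [E [T [T [F false]] & [F ~ [F false]]]] | [T [F false]]] | [T [F s]]]

6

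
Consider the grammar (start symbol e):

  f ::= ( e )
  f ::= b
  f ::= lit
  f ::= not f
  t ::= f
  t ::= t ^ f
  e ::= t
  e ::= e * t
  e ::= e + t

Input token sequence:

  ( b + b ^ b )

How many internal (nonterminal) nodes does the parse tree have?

11

[e [t [f ( [e [e [t [f b]]] + [t [t [f b]] ^ [f b]]] )]]]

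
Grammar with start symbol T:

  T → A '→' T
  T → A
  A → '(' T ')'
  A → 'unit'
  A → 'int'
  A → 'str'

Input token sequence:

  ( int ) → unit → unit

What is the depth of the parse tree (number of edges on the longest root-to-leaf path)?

4

[T [A ( [T [A int]] )] → [T [A unit] → [T [A unit]]]]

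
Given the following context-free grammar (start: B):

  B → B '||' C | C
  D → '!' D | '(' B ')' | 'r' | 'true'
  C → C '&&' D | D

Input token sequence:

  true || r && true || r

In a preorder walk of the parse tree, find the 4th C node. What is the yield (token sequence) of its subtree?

[B [B [B [C [D true]]] || [C [C [D r]] && [D true]]] || [C [D r]]]

r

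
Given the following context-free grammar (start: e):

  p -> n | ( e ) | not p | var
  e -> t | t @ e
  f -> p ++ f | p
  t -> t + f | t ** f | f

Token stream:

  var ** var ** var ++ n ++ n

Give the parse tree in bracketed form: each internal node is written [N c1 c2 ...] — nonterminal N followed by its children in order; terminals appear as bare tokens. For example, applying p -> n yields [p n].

e
t
t ** f
t ** f ** f
f ** f ** f
p ** f ** f
var ** f ** f
var ** p ** f
var ** var ** f
var ** var ** p ++ f
var ** var ** var ++ f
var ** var ** var ++ p ++ f
var ** var ** var ++ n ++ f
var ** var ** var ++ n ++ p
var ** var ** var ++ n ++ n

[e [t [t [t [f [p var]]] ** [f [p var]]] ** [f [p var] ++ [f [p n] ++ [f [p n]]]]]]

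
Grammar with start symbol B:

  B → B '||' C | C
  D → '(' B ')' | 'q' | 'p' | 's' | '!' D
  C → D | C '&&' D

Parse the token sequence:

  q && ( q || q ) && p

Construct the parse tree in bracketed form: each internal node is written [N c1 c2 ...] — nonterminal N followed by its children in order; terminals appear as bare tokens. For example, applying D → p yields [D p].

[B [C [C [C [D q]] && [D ( [B [B [C [D q]]] || [C [D q]]] )]] && [D p]]]

B
C
C && D
C && D && D
D && D && D
q && D && D
q && ( B ) && D
q && ( B || C ) && D
q && ( C || C ) && D
q && ( D || C ) && D
q && ( q || C ) && D
q && ( q || D ) && D
q && ( q || q ) && D
q && ( q || q ) && p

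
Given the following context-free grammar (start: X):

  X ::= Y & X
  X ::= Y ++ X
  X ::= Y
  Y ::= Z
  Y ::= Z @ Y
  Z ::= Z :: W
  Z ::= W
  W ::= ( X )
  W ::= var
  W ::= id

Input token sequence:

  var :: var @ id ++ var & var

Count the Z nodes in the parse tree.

5

[X [Y [Z [Z [W var]] :: [W var]] @ [Y [Z [W id]]]] ++ [X [Y [Z [W var]]] & [X [Y [Z [W var]]]]]]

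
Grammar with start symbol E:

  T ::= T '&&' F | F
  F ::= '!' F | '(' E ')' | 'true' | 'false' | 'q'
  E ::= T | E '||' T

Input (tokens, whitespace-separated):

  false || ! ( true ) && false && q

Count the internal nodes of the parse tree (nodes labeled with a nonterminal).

[E [E [T [F false]]] || [T [T [T [F ! [F ( [E [T [F true]]] )]]] && [F false]] && [F q]]]

14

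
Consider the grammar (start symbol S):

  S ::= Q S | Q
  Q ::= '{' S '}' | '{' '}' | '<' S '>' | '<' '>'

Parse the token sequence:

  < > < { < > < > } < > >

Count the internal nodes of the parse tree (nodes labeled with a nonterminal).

12

[S [Q < >] [S [Q < [S [Q { [S [Q < >] [S [Q < >]]] }] [S [Q < >]]] >]]]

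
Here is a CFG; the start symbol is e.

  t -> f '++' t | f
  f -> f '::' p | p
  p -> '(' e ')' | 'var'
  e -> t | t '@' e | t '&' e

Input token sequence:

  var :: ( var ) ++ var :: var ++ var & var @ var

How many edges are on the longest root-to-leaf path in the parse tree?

[e [t [f [f [p var]] :: [p ( [e [t [f [p var]]]] )]] ++ [t [f [f [p var]] :: [p var]] ++ [t [f [p var]]]]] & [e [t [f [p var]]] @ [e [t [f [p var]]]]]]

8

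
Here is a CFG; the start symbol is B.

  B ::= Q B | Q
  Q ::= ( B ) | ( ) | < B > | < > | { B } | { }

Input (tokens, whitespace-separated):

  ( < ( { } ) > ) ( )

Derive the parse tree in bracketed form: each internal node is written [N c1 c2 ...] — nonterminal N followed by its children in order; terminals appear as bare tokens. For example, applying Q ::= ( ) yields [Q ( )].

[B [Q ( [B [Q < [B [Q ( [B [Q { }]] )]] >]] )] [B [Q ( )]]]

B
Q B
( B ) B
( Q ) B
( < B > ) B
( < Q > ) B
( < ( B ) > ) B
( < ( Q ) > ) B
( < ( { } ) > ) B
( < ( { } ) > ) Q
( < ( { } ) > ) ( )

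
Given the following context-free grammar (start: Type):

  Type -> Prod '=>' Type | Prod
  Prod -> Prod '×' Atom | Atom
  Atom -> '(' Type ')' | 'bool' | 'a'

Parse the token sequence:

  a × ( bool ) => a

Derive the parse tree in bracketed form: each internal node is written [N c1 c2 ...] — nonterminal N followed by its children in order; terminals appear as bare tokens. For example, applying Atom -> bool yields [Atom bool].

[Type [Prod [Prod [Atom a]] × [Atom ( [Type [Prod [Atom bool]]] )]] => [Type [Prod [Atom a]]]]

Type
Prod => Type
Prod × Atom => Type
Atom × Atom => Type
a × Atom => Type
a × ( Type ) => Type
a × ( Prod ) => Type
a × ( Atom ) => Type
a × ( bool ) => Type
a × ( bool ) => Prod
a × ( bool ) => Atom
a × ( bool ) => a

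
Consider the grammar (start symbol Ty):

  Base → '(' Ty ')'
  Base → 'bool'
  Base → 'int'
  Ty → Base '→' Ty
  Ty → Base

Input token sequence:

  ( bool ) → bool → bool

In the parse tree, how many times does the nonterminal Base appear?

4

[Ty [Base ( [Ty [Base bool]] )] → [Ty [Base bool] → [Ty [Base bool]]]]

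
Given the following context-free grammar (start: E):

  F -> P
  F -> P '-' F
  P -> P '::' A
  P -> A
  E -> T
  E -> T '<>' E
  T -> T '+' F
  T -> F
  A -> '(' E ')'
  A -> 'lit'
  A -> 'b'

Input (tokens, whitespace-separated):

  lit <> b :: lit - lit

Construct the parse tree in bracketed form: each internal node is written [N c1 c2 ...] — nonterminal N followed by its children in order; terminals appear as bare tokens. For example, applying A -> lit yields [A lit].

E
T <> E
F <> E
P <> E
A <> E
lit <> E
lit <> T
lit <> F
lit <> P - F
lit <> P :: A - F
lit <> A :: A - F
lit <> b :: A - F
lit <> b :: lit - F
lit <> b :: lit - P
lit <> b :: lit - A
lit <> b :: lit - lit

[E [T [F [P [A lit]]]] <> [E [T [F [P [P [A b]] :: [A lit]] - [F [P [A lit]]]]]]]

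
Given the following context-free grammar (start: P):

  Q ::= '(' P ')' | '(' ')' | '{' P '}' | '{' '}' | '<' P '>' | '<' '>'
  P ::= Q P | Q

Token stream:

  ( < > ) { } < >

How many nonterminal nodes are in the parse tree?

8

[P [Q ( [P [Q < >]] )] [P [Q { }] [P [Q < >]]]]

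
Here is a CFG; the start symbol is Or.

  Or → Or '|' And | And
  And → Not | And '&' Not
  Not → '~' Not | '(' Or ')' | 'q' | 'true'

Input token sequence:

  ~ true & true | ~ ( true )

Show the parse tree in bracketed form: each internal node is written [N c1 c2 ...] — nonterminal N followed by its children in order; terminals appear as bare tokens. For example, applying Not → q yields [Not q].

Or
Or | And
And | And
And & Not | And
Not & Not | And
~ Not & Not | And
~ true & Not | And
~ true & true | And
~ true & true | Not
~ true & true | ~ Not
~ true & true | ~ ( Or )
~ true & true | ~ ( And )
~ true & true | ~ ( Not )
~ true & true | ~ ( true )

[Or [Or [And [And [Not ~ [Not true]]] & [Not true]]] | [And [Not ~ [Not ( [Or [And [Not true]]] )]]]]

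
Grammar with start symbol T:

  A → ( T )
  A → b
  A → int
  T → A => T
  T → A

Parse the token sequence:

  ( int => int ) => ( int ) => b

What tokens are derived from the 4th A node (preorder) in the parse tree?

( int )

[T [A ( [T [A int] => [T [A int]]] )] => [T [A ( [T [A int]] )] => [T [A b]]]]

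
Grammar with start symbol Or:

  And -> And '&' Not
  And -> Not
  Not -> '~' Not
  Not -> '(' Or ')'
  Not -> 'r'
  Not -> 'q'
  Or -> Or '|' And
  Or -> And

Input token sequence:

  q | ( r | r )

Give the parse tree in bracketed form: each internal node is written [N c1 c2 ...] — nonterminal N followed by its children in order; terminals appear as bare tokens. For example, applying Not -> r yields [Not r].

Or
Or | And
And | And
Not | And
q | And
q | Not
q | ( Or )
q | ( Or | And )
q | ( And | And )
q | ( Not | And )
q | ( r | And )
q | ( r | Not )
q | ( r | r )

[Or [Or [And [Not q]]] | [And [Not ( [Or [Or [And [Not r]]] | [And [Not r]]] )]]]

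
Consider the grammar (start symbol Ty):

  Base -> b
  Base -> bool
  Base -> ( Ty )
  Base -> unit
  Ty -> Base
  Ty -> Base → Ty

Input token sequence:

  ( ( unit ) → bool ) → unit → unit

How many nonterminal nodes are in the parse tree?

[Ty [Base ( [Ty [Base ( [Ty [Base unit]] )] → [Ty [Base bool]]] )] → [Ty [Base unit] → [Ty [Base unit]]]]

12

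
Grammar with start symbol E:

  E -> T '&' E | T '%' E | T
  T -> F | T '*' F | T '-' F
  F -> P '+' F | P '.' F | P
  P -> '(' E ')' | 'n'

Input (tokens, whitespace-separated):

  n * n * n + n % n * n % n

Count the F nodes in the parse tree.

[E [T [T [T [F [P n]]] * [F [P n]]] * [F [P n] + [F [P n]]]] % [E [T [T [F [P n]]] * [F [P n]]] % [E [T [F [P n]]]]]]

7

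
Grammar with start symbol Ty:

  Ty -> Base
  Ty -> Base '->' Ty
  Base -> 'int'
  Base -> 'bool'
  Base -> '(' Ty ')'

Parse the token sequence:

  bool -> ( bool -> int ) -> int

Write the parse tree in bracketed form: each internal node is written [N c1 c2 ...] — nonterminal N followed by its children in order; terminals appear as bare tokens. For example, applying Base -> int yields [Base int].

Ty
Base -> Ty
bool -> Ty
bool -> Base -> Ty
bool -> ( Ty ) -> Ty
bool -> ( Base -> Ty ) -> Ty
bool -> ( bool -> Ty ) -> Ty
bool -> ( bool -> Base ) -> Ty
bool -> ( bool -> int ) -> Ty
bool -> ( bool -> int ) -> Base
bool -> ( bool -> int ) -> int

[Ty [Base bool] -> [Ty [Base ( [Ty [Base bool] -> [Ty [Base int]]] )] -> [Ty [Base int]]]]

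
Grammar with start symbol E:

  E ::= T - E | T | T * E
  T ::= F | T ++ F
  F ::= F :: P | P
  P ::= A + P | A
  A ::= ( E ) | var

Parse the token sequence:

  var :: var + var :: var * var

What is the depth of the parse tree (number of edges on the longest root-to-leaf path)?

7

[E [T [F [F [F [P [A var]]] :: [P [A var] + [P [A var]]]] :: [P [A var]]]] * [E [T [F [P [A var]]]]]]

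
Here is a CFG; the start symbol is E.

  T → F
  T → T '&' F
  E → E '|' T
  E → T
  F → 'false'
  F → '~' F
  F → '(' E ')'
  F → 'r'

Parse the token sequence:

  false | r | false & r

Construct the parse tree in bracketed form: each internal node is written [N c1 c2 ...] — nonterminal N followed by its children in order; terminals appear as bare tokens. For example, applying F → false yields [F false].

E
E | T
E | T | T
T | T | T
F | T | T
false | T | T
false | F | T
false | r | T
false | r | T & F
false | r | F & F
false | r | false & F
false | r | false & r

[E [E [E [T [F false]]] | [T [F r]]] | [T [T [F false]] & [F r]]]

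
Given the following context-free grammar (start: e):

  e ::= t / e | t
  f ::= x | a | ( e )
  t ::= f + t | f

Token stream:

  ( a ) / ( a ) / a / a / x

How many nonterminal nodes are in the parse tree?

21

[e [t [f ( [e [t [f a]]] )]] / [e [t [f ( [e [t [f a]]] )]] / [e [t [f a]] / [e [t [f a]] / [e [t [f x]]]]]]]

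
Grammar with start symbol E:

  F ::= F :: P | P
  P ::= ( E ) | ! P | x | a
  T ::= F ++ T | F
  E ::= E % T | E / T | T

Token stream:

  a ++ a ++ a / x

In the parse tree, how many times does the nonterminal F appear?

4

[E [E [T [F [P a]] ++ [T [F [P a]] ++ [T [F [P a]]]]]] / [T [F [P x]]]]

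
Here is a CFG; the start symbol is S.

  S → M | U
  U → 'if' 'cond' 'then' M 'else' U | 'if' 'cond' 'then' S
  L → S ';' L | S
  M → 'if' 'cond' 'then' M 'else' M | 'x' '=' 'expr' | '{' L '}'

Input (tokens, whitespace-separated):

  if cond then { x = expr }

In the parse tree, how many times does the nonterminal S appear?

3

[S [U if cond then [S [M { [L [S [M x = expr]]] }]]]]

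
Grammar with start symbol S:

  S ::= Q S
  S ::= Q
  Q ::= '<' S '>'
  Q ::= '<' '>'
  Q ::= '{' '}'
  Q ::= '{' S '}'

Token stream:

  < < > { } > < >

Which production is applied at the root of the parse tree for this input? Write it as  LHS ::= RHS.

[S [Q < [S [Q < >] [S [Q { }]]] >] [S [Q < >]]]

S ::= Q S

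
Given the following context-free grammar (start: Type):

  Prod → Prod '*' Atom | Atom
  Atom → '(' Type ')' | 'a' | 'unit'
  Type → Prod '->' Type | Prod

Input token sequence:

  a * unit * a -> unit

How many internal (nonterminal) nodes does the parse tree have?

10

[Type [Prod [Prod [Prod [Atom a]] * [Atom unit]] * [Atom a]] -> [Type [Prod [Atom unit]]]]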